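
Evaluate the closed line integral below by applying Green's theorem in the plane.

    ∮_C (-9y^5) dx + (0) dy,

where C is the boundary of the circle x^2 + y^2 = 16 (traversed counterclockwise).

Green's theorem converts the closed line integral into a double integral over the enclosed region D:

    ∮_C P dx + Q dy = ∬_D (∂Q/∂x - ∂P/∂y) dA.

Here P = -9y^5, Q = 0, so

    ∂Q/∂x = 0,    ∂P/∂y = -45y^4,
    ∂Q/∂x - ∂P/∂y = 45y^4.

D is the region x^2 + y^2 ≤ 16. Evaluating the double integral:

In polar coordinates (x = r cos θ, y = r sin θ, dA = r dr dθ) the integrand becomes 45r^4sin(θ)^4, so

    ∬_D (45y^4) dA = ∫_0^{2π} ∫_0^{4} (45r^4sin(θ)^4) · r dr dθ.

Inner (r from 0 to 4): 30720sin(θ)^4.
Outer (θ from 0 to 2π): 23040π.

Therefore ∮_C P dx + Q dy = 23040π.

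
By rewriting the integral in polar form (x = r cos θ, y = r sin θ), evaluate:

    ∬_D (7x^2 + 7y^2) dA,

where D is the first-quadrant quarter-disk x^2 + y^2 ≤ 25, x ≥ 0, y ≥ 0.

The region D is 0 ≤ r ≤ 5, 0 ≤ θ ≤ π/2 in polar coordinates, where x = r cos(θ), y = r sin(θ), and dA = r dr dθ.

Under the substitution, the integrand becomes 7r^2, so

    ∬_D (7x^2 + 7y^2) dA = ∫_{0}^{π/2} ∫_{0}^{5} (7r^2) · r dr dθ.

Inner integral (in r): ∫_{0}^{5} (7r^2) · r dr = 4375/4.

Outer integral (in θ): ∫_{0}^{π/2} (4375/4) dθ = 4375π/8.

Therefore ∬_D (7x^2 + 7y^2) dA = 4375π/8.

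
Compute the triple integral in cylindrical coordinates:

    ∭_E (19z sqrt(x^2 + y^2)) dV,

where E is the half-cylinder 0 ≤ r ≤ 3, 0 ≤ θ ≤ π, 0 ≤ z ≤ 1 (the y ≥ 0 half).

In cylindrical coordinates, x = r cos(θ), y = r sin(θ), z = z, and dV = r dr dθ dz.

The integrand becomes 19r z, so

    ∭_E (19z sqrt(x^2 + y^2)) dV = ∫_{0}^{π} ∫_{0}^{3} ∫_{0}^{1} (19r z) · r dz dr dθ.

Inner (z): 19r^2/2.
Middle (r from 0 to 3): 171/2.
Outer (θ): 171π/2.

Therefore the triple integral equals 171π/2.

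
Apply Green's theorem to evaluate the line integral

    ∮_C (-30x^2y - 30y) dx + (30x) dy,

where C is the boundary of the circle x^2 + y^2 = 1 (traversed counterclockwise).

Green's theorem converts the closed line integral into a double integral over the enclosed region D:

    ∮_C P dx + Q dy = ∬_D (∂Q/∂x - ∂P/∂y) dA.

Here P = -30x^2y - 30y, Q = 30x, so

    ∂Q/∂x = 30,    ∂P/∂y = -30x^2 - 30,
    ∂Q/∂x - ∂P/∂y = 30x^2 + 60.

D is the region x^2 + y^2 ≤ 1. Evaluating the double integral:

In polar coordinates (x = r cos θ, y = r sin θ, dA = r dr dθ) the integrand becomes 30r^2cos(θ)^2 + 60, so

    ∬_D (30x^2 + 60) dA = ∫_0^{2π} ∫_0^{1} (30r^2cos(θ)^2 + 60) · r dr dθ.

Inner (r from 0 to 1): 15cos(θ)^2/2 + 30.
Outer (θ from 0 to 2π): 135π/2.

Therefore ∮_C P dx + Q dy = 135π/2.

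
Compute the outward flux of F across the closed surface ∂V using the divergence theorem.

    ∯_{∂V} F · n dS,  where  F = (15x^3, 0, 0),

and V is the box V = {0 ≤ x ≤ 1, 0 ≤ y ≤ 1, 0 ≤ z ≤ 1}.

By the divergence theorem,

    ∯_{∂V} F · n dS = ∭_V (∇ · F) dV.

Compute the divergence:
    ∇ · F = ∂F_x/∂x + ∂F_y/∂y + ∂F_z/∂z = 45x^2 + 0 + 0 = 45x^2.

V is a rectangular box, so dV = dx dy dz with 0 ≤ x ≤ 1, 0 ≤ y ≤ 1, 0 ≤ z ≤ 1.

Integrate (45x^2) over V as an iterated integral:

    ∭_V (∇·F) dV = ∫_0^{1} ∫_0^{1} ∫_0^{1} (45x^2) dz dy dx.

Inner (z from 0 to 1): 45x^2.
Middle (y from 0 to 1): 45x^2.
Outer (x from 0 to 1): 15.

Therefore ∯_{∂V} F · n dS = 15.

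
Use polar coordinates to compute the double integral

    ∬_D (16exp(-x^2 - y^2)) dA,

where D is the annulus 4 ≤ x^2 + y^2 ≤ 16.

The region D is 2 ≤ r ≤ 4, 0 ≤ θ ≤ 2π in polar coordinates, where x = r cos(θ), y = r sin(θ), and dA = r dr dθ.

Under the substitution, the integrand becomes 16exp(-r^2), so

    ∬_D (16exp(-x^2 - y^2)) dA = ∫_{0}^{2π} ∫_{2}^{4} (16exp(-r^2)) · r dr dθ.

Inner integral (in r): ∫_{2}^{4} (16exp(-r^2)) · r dr = -(8 - 8exp(12))exp(-16).

Outer integral (in θ): ∫_{0}^{2π} (-(8 - 8exp(12))exp(-16)) dθ = -16π (1 - exp(12))exp(-16).

Therefore ∬_D (16exp(-x^2 - y^2)) dA = -16π (1 - exp(12))exp(-16).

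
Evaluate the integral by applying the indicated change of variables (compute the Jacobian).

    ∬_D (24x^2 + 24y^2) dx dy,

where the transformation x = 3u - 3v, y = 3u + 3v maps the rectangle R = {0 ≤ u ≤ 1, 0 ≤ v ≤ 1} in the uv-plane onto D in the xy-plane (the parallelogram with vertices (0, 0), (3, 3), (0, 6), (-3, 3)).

Compute the Jacobian determinant of (x, y) with respect to (u, v):

    ∂(x,y)/∂(u,v) = | 3  -3 | = (3)(3) - (-3)(3) = 18.
                   | 3  3 |

Its absolute value is |J| = 18 (the area scaling factor).

Substituting x = 3u - 3v, y = 3u + 3v into the integrand,

    24x^2 + 24y^2 → 432u^2 + 432v^2,

so the integral becomes

    ∬_R (432u^2 + 432v^2) · |J| du dv = ∫_0^1 ∫_0^1 (7776u^2 + 7776v^2) dv du.

Inner (v): 7776u^2 + 2592.
Outer (u): 5184.

Therefore ∬_D (24x^2 + 24y^2) dx dy = 5184.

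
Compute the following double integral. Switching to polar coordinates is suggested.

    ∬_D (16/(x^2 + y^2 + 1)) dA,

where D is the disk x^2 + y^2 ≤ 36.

The region D is 0 ≤ r ≤ 6, 0 ≤ θ ≤ 2π in polar coordinates, where x = r cos(θ), y = r sin(θ), and dA = r dr dθ.

Under the substitution, the integrand becomes 16/(r^2 + 1), so

    ∬_D (16/(x^2 + y^2 + 1)) dA = ∫_{0}^{2π} ∫_{0}^{6} (16/(r^2 + 1)) · r dr dθ.

Inner integral (in r): ∫_{0}^{6} (16/(r^2 + 1)) · r dr = log(3512479453921).

Outer integral (in θ): ∫_{0}^{2π} (log(3512479453921)) dθ = 16π log(37).

Therefore ∬_D (16/(x^2 + y^2 + 1)) dA = 16π log(37).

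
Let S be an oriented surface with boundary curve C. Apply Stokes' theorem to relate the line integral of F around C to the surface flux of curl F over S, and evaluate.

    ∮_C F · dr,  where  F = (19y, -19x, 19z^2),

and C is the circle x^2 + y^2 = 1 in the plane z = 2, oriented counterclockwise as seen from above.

Let S be the flat disk x^2 + y^2 ≤ 1 in the plane z = 2, with upward unit normal n̂ = ẑ. By Stokes' theorem,

    ∮_C F · dr = ∬_S (∇ × F) · n̂ dS = ∬_D (curl F)_z dA,

where D is the disk x^2 + y^2 ≤ 1.

Compute the curl of F = (19y, -19x, 19z^2):
    (∇ × F)_x = ∂F_z/∂y - ∂F_y/∂z = 0,
    (∇ × F)_y = ∂F_x/∂z - ∂F_z/∂x = 0,
    (∇ × F)_z = ∂F_y/∂x - ∂F_x/∂y = -38.

On z = 2, (curl F)_z = -38.

Convert to polar (x = r cos θ, y = r sin θ, dA = r dr dθ); the integrand becomes -38, so

    ∬_D (curl F)_z dA = ∫_0^{2π} ∫_0^{1} (-38) · r dr dθ.

Inner (r from 0 to 1): -19.
Outer (θ from 0 to 2π): -38π.

Therefore ∮_C F · dr = -38π.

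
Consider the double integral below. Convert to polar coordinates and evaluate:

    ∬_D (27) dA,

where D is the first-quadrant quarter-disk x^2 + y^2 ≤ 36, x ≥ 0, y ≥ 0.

The region D is 0 ≤ r ≤ 6, 0 ≤ θ ≤ π/2 in polar coordinates, where x = r cos(θ), y = r sin(θ), and dA = r dr dθ.

Under the substitution, the integrand becomes 27, so

    ∬_D (27) dA = ∫_{0}^{π/2} ∫_{0}^{6} (27) · r dr dθ.

Inner integral (in r): ∫_{0}^{6} (27) · r dr = 486.

Outer integral (in θ): ∫_{0}^{π/2} (486) dθ = 243π.

Therefore ∬_D (27) dA = 243π.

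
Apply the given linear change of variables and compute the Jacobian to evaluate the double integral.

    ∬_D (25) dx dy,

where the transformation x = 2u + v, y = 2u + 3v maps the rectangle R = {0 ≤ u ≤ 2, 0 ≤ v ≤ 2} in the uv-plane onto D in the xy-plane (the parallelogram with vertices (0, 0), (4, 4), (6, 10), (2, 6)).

Compute the Jacobian determinant of (x, y) with respect to (u, v):

    ∂(x,y)/∂(u,v) = | 2  1 | = (2)(3) - (1)(2) = 4.
                   | 2  3 |

Its absolute value is |J| = 4 (the area scaling factor).

Substituting x = 2u + v, y = 2u + 3v into the integrand,

    25 → 25,

so the integral becomes

    ∬_R (25) · |J| du dv = ∫_0^2 ∫_0^2 (100) dv du.

Inner (v): 200.
Outer (u): 400.

Therefore ∬_D (25) dx dy = 400.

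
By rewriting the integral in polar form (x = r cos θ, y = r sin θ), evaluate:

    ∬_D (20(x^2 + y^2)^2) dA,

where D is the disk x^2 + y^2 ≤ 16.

The region D is 0 ≤ r ≤ 4, 0 ≤ θ ≤ 2π in polar coordinates, where x = r cos(θ), y = r sin(θ), and dA = r dr dθ.

Under the substitution, the integrand becomes 20r^4, so

    ∬_D (20(x^2 + y^2)^2) dA = ∫_{0}^{2π} ∫_{0}^{4} (20r^4) · r dr dθ.

Inner integral (in r): ∫_{0}^{4} (20r^4) · r dr = 40960/3.

Outer integral (in θ): ∫_{0}^{2π} (40960/3) dθ = 81920π/3.

Therefore ∬_D (20(x^2 + y^2)^2) dA = 81920π/3.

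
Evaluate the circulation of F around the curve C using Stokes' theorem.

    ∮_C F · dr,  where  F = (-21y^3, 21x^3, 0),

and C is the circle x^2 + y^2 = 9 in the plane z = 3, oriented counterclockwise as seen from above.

Let S be the flat disk x^2 + y^2 ≤ 9 in the plane z = 3, with upward unit normal n̂ = ẑ. By Stokes' theorem,

    ∮_C F · dr = ∬_S (∇ × F) · n̂ dS = ∬_D (curl F)_z dA,

where D is the disk x^2 + y^2 ≤ 9.

Compute the curl of F = (-21y^3, 21x^3, 0):
    (∇ × F)_x = ∂F_z/∂y - ∂F_y/∂z = 0,
    (∇ × F)_y = ∂F_x/∂z - ∂F_z/∂x = 0,
    (∇ × F)_z = ∂F_y/∂x - ∂F_x/∂y = 63x^2 + 63y^2.

On z = 3, (curl F)_z = 63x^2 + 63y^2.

Convert to polar (x = r cos θ, y = r sin θ, dA = r dr dθ); the integrand becomes 63r^2, so

    ∬_D (curl F)_z dA = ∫_0^{2π} ∫_0^{3} (63r^2) · r dr dθ.

Inner (r from 0 to 3): 5103/4.
Outer (θ from 0 to 2π): 5103π/2.

Therefore ∮_C F · dr = 5103π/2.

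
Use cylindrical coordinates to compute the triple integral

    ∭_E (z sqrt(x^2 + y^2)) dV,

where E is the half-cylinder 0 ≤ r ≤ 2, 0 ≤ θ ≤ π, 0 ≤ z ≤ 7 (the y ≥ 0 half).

In cylindrical coordinates, x = r cos(θ), y = r sin(θ), z = z, and dV = r dr dθ dz.

The integrand becomes r z, so

    ∭_E (z sqrt(x^2 + y^2)) dV = ∫_{0}^{π} ∫_{0}^{2} ∫_{0}^{7} (r z) · r dz dr dθ.

Inner (z): 49r^2/2.
Middle (r from 0 to 2): 196/3.
Outer (θ): 196π/3.

Therefore the triple integral equals 196π/3.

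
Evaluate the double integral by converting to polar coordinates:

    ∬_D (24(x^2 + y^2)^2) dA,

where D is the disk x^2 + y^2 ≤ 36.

The region D is 0 ≤ r ≤ 6, 0 ≤ θ ≤ 2π in polar coordinates, where x = r cos(θ), y = r sin(θ), and dA = r dr dθ.

Under the substitution, the integrand becomes 24r^4, so

    ∬_D (24(x^2 + y^2)^2) dA = ∫_{0}^{2π} ∫_{0}^{6} (24r^4) · r dr dθ.

Inner integral (in r): ∫_{0}^{6} (24r^4) · r dr = 186624.

Outer integral (in θ): ∫_{0}^{2π} (186624) dθ = 373248π.

Therefore ∬_D (24(x^2 + y^2)^2) dA = 373248π.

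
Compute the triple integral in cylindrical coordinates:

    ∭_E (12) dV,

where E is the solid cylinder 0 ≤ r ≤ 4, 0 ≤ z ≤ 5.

In cylindrical coordinates, x = r cos(θ), y = r sin(θ), z = z, and dV = r dr dθ dz.

The integrand becomes 12, so

    ∭_E (12) dV = ∫_{0}^{2π} ∫_{0}^{4} ∫_{0}^{5} (12) · r dz dr dθ.

Inner (z): 60r.
Middle (r from 0 to 4): 480.
Outer (θ): 960π.

Therefore the triple integral equals 960π.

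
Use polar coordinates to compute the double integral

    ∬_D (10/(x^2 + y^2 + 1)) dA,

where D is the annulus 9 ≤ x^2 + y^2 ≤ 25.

The region D is 3 ≤ r ≤ 5, 0 ≤ θ ≤ 2π in polar coordinates, where x = r cos(θ), y = r sin(θ), and dA = r dr dθ.

Under the substitution, the integrand becomes 10/(r^2 + 1), so

    ∬_D (10/(x^2 + y^2 + 1)) dA = ∫_{0}^{2π} ∫_{3}^{5} (10/(r^2 + 1)) · r dr dθ.

Inner integral (in r): ∫_{3}^{5} (10/(r^2 + 1)) · r dr = log(371293/3125).

Outer integral (in θ): ∫_{0}^{2π} (log(371293/3125)) dθ = log((371293/3125)^(2π)).

Therefore ∬_D (10/(x^2 + y^2 + 1)) dA = log((371293/3125)^(2π)).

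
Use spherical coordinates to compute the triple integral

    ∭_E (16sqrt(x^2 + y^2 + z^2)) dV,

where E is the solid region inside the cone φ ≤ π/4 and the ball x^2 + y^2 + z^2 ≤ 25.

In spherical coordinates, x = ρ sin(φ) cos(θ), y = ρ sin(φ) sin(θ), z = ρ cos(φ), and dV = ρ^2 sin(φ) dρ dφ dθ.

The integrand becomes 16ρ, so

    ∭_E (16sqrt(x^2 + y^2 + z^2)) dV = ∫_{0}^{2π} ∫_{0}^{π/4} ∫_{0}^{5} (16ρ) · ρ^2 sin(φ) dρ dφ dθ.

Inner (ρ): 2500sin(φ).
Middle (φ): 2500 - 1250sqrt(2).
Outer (θ): 2500π (2 - sqrt(2)).

Therefore the triple integral equals 2500π (2 - sqrt(2)).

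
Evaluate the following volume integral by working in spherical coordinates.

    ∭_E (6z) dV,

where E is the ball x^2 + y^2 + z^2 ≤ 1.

In spherical coordinates, x = ρ sin(φ) cos(θ), y = ρ sin(φ) sin(θ), z = ρ cos(φ), and dV = ρ^2 sin(φ) dρ dφ dθ.

The integrand becomes 6ρ cos(φ), so

    ∭_E (6z) dV = ∫_{0}^{2π} ∫_{0}^{π} ∫_{0}^{1} (6ρ cos(φ)) · ρ^2 sin(φ) dρ dφ dθ.

Inner (ρ): 3sin(2φ)/4.
Middle (φ): 0.
Outer (θ): 0.

Therefore the triple integral equals 0.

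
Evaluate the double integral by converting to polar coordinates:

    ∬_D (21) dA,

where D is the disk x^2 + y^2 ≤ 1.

The region D is 0 ≤ r ≤ 1, 0 ≤ θ ≤ 2π in polar coordinates, where x = r cos(θ), y = r sin(θ), and dA = r dr dθ.

Under the substitution, the integrand becomes 21, so

    ∬_D (21) dA = ∫_{0}^{2π} ∫_{0}^{1} (21) · r dr dθ.

Inner integral (in r): ∫_{0}^{1} (21) · r dr = 21/2.

Outer integral (in θ): ∫_{0}^{2π} (21/2) dθ = 21π.

Therefore ∬_D (21) dA = 21π.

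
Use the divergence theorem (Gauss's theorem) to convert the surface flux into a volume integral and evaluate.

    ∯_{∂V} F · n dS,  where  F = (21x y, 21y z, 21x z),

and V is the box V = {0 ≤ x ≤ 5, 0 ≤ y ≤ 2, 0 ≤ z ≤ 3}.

By the divergence theorem,

    ∯_{∂V} F · n dS = ∭_V (∇ · F) dV.

Compute the divergence:
    ∇ · F = ∂F_x/∂x + ∂F_y/∂y + ∂F_z/∂z = 21y + 21z + 21x = 21x + 21y + 21z.

V is a rectangular box, so dV = dx dy dz with 0 ≤ x ≤ 5, 0 ≤ y ≤ 2, 0 ≤ z ≤ 3.

Integrate (21x + 21y + 21z) over V as an iterated integral:

    ∭_V (∇·F) dV = ∫_0^{5} ∫_0^{2} ∫_0^{3} (21x + 21y + 21z) dz dy dx.

Inner (z from 0 to 3): 63x + 63y + 189/2.
Middle (y from 0 to 2): 126x + 315.
Outer (x from 0 to 5): 3150.

Therefore ∯_{∂V} F · n dS = 3150.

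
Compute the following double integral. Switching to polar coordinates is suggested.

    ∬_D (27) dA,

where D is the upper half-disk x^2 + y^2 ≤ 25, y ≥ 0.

The region D is 0 ≤ r ≤ 5, 0 ≤ θ ≤ π in polar coordinates, where x = r cos(θ), y = r sin(θ), and dA = r dr dθ.

Under the substitution, the integrand becomes 27, so

    ∬_D (27) dA = ∫_{0}^{π} ∫_{0}^{5} (27) · r dr dθ.

Inner integral (in r): ∫_{0}^{5} (27) · r dr = 675/2.

Outer integral (in θ): ∫_{0}^{π} (675/2) dθ = 675π/2.

Therefore ∬_D (27) dA = 675π/2.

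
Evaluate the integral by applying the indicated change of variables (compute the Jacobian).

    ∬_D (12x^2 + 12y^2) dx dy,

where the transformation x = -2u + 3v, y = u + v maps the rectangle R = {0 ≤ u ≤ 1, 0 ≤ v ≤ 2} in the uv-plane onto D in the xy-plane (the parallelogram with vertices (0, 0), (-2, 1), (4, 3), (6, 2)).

Compute the Jacobian determinant of (x, y) with respect to (u, v):

    ∂(x,y)/∂(u,v) = | -2  3 | = (-2)(1) - (3)(1) = -5.
                   | 1  1 |

Its absolute value is |J| = 5 (the area scaling factor).

Substituting x = -2u + 3v, y = u + v into the integrand,

    12x^2 + 12y^2 → 60u^2 - 120u v + 120v^2,

so the integral becomes

    ∬_R (60u^2 - 120u v + 120v^2) · |J| du dv = ∫_0^1 ∫_0^2 (300u^2 - 600u v + 600v^2) dv du.

Inner (v): 600u^2 - 1200u + 1600.
Outer (u): 1200.

Therefore ∬_D (12x^2 + 12y^2) dx dy = 1200.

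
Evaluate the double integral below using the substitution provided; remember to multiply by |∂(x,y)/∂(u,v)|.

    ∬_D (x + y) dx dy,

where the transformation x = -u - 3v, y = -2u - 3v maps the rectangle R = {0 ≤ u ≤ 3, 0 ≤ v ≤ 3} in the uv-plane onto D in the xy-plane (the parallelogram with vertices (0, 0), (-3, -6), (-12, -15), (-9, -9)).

Compute the Jacobian determinant of (x, y) with respect to (u, v):

    ∂(x,y)/∂(u,v) = | -1  -3 | = (-1)(-3) - (-3)(-2) = -3.
                   | -2  -3 |

Its absolute value is |J| = 3 (the area scaling factor).

Substituting x = -u - 3v, y = -2u - 3v into the integrand,

    x + y → -3u - 6v,

so the integral becomes

    ∬_R (-3u - 6v) · |J| du dv = ∫_0^3 ∫_0^3 (-9u - 18v) dv du.

Inner (v): -27u - 81.
Outer (u): -729/2.

Therefore ∬_D (x + y) dx dy = -729/2.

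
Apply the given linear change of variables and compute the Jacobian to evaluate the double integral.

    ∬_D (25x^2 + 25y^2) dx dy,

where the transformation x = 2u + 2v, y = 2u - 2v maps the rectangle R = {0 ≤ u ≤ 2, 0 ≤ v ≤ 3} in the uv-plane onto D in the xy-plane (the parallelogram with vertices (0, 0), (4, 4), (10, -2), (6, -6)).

Compute the Jacobian determinant of (x, y) with respect to (u, v):

    ∂(x,y)/∂(u,v) = | 2  2 | = (2)(-2) - (2)(2) = -8.
                   | 2  -2 |

Its absolute value is |J| = 8 (the area scaling factor).

Substituting x = 2u + 2v, y = 2u - 2v into the integrand,

    25x^2 + 25y^2 → 200u^2 + 200v^2,

so the integral becomes

    ∬_R (200u^2 + 200v^2) · |J| du dv = ∫_0^2 ∫_0^3 (1600u^2 + 1600v^2) dv du.

Inner (v): 4800u^2 + 14400.
Outer (u): 41600.

Therefore ∬_D (25x^2 + 25y^2) dx dy = 41600.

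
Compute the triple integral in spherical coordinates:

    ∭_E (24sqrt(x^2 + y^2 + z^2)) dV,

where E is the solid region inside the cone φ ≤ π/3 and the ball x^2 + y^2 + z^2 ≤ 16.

In spherical coordinates, x = ρ sin(φ) cos(θ), y = ρ sin(φ) sin(θ), z = ρ cos(φ), and dV = ρ^2 sin(φ) dρ dφ dθ.

The integrand becomes 24ρ, so

    ∭_E (24sqrt(x^2 + y^2 + z^2)) dV = ∫_{0}^{2π} ∫_{0}^{π/3} ∫_{0}^{4} (24ρ) · ρ^2 sin(φ) dρ dφ dθ.

Inner (ρ): 1536sin(φ).
Middle (φ): 768.
Outer (θ): 1536π.

Therefore the triple integral equals 1536π.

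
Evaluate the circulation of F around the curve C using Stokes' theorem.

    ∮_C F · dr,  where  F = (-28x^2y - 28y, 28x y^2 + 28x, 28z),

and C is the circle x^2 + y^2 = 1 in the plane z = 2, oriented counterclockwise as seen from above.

Let S be the flat disk x^2 + y^2 ≤ 1 in the plane z = 2, with upward unit normal n̂ = ẑ. By Stokes' theorem,

    ∮_C F · dr = ∬_S (∇ × F) · n̂ dS = ∬_D (curl F)_z dA,

where D is the disk x^2 + y^2 ≤ 1.

Compute the curl of F = (-28x^2y - 28y, 28x y^2 + 28x, 28z):
    (∇ × F)_x = ∂F_z/∂y - ∂F_y/∂z = 0,
    (∇ × F)_y = ∂F_x/∂z - ∂F_z/∂x = 0,
    (∇ × F)_z = ∂F_y/∂x - ∂F_x/∂y = 28x^2 + 28y^2 + 56.

On z = 2, (curl F)_z = 28x^2 + 28y^2 + 56.

Convert to polar (x = r cos θ, y = r sin θ, dA = r dr dθ); the integrand becomes 28r^2 + 56, so

    ∬_D (curl F)_z dA = ∫_0^{2π} ∫_0^{1} (28r^2 + 56) · r dr dθ.

Inner (r from 0 to 1): 35.
Outer (θ from 0 to 2π): 70π.

Therefore ∮_C F · dr = 70π.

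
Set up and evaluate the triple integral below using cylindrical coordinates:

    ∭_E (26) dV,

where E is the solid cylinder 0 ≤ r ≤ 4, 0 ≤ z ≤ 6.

In cylindrical coordinates, x = r cos(θ), y = r sin(θ), z = z, and dV = r dr dθ dz.

The integrand becomes 26, so

    ∭_E (26) dV = ∫_{0}^{2π} ∫_{0}^{4} ∫_{0}^{6} (26) · r dz dr dθ.

Inner (z): 156r.
Middle (r from 0 to 4): 1248.
Outer (θ): 2496π.

Therefore the triple integral equals 2496π.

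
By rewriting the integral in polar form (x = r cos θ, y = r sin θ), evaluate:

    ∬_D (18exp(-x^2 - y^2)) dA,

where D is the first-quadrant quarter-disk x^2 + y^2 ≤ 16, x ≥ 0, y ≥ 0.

The region D is 0 ≤ r ≤ 4, 0 ≤ θ ≤ π/2 in polar coordinates, where x = r cos(θ), y = r sin(θ), and dA = r dr dθ.

Under the substitution, the integrand becomes 18exp(-r^2), so

    ∬_D (18exp(-x^2 - y^2)) dA = ∫_{0}^{π/2} ∫_{0}^{4} (18exp(-r^2)) · r dr dθ.

Inner integral (in r): ∫_{0}^{4} (18exp(-r^2)) · r dr = 9 - 9exp(-16).

Outer integral (in θ): ∫_{0}^{π/2} (9 - 9exp(-16)) dθ = -9π (1 - exp(16))exp(-16)/2.

Therefore ∬_D (18exp(-x^2 - y^2)) dA = -9π (1 - exp(16))exp(-16)/2.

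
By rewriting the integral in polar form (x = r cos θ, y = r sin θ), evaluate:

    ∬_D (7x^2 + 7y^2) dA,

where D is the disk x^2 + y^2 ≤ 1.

The region D is 0 ≤ r ≤ 1, 0 ≤ θ ≤ 2π in polar coordinates, where x = r cos(θ), y = r sin(θ), and dA = r dr dθ.

Under the substitution, the integrand becomes 7r^2, so

    ∬_D (7x^2 + 7y^2) dA = ∫_{0}^{2π} ∫_{0}^{1} (7r^2) · r dr dθ.

Inner integral (in r): ∫_{0}^{1} (7r^2) · r dr = 7/4.

Outer integral (in θ): ∫_{0}^{2π} (7/4) dθ = 7π/2.

Therefore ∬_D (7x^2 + 7y^2) dA = 7π/2.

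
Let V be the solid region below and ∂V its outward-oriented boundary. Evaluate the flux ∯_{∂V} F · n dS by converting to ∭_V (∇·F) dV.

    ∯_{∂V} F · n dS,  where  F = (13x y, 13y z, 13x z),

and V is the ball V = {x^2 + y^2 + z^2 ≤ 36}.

By the divergence theorem,

    ∯_{∂V} F · n dS = ∭_V (∇ · F) dV.

Compute the divergence:
    ∇ · F = ∂F_x/∂x + ∂F_y/∂y + ∂F_z/∂z = 13y + 13z + 13x = 13x + 13y + 13z.

In spherical coordinates, x = ρ sin(φ) cos(θ), y = ρ sin(φ) sin(θ), z = ρ cos(φ), dV = ρ^2 sin(φ) dρ dφ dθ, with 0 ≤ ρ ≤ 6, 0 ≤ φ ≤ π, 0 ≤ θ ≤ 2π.

The integrand, after substitution and multiplying by the volume element, becomes (13ρ (sqrt(2)sin(φ)sin(θ + π/4) + cos(φ))) · ρ^2 sin(φ), so

    ∭_V (∇·F) dV = ∫_0^{2π} ∫_0^{π} ∫_0^{6} (13ρ (sqrt(2)sin(φ)sin(θ + π/4) + cos(φ))) · ρ^2 sin(φ) dρ dφ dθ.

Inner (ρ from 0 to 6): 4212(sqrt(2)sin(φ)sin(θ + π/4) + cos(φ))sin(φ).
Middle (φ from 0 to π): 2106sqrt(2)π sin(θ + π/4).
Outer (θ from 0 to 2π): 0.

Therefore ∯_{∂V} F · n dS = 0.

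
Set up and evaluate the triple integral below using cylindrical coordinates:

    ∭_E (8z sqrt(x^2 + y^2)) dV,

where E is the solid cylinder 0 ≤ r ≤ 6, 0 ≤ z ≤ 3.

In cylindrical coordinates, x = r cos(θ), y = r sin(θ), z = z, and dV = r dr dθ dz.

The integrand becomes 8r z, so

    ∭_E (8z sqrt(x^2 + y^2)) dV = ∫_{0}^{2π} ∫_{0}^{6} ∫_{0}^{3} (8r z) · r dz dr dθ.

Inner (z): 36r^2.
Middle (r from 0 to 6): 2592.
Outer (θ): 5184π.

Therefore the triple integral equals 5184π.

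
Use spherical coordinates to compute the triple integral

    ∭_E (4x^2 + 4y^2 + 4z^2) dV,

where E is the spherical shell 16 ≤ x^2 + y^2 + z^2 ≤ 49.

In spherical coordinates, x = ρ sin(φ) cos(θ), y = ρ sin(φ) sin(θ), z = ρ cos(φ), and dV = ρ^2 sin(φ) dρ dφ dθ.

The integrand becomes 4ρ^2, so

    ∭_E (4x^2 + 4y^2 + 4z^2) dV = ∫_{0}^{2π} ∫_{0}^{π} ∫_{4}^{7} (4ρ^2) · ρ^2 sin(φ) dρ dφ dθ.

Inner (ρ): 63132sin(φ)/5.
Middle (φ): 126264/5.
Outer (θ): 252528π/5.

Therefore the triple integral equals 252528π/5.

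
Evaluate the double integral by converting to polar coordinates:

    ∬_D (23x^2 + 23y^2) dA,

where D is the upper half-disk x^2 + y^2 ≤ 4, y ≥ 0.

The region D is 0 ≤ r ≤ 2, 0 ≤ θ ≤ π in polar coordinates, where x = r cos(θ), y = r sin(θ), and dA = r dr dθ.

Under the substitution, the integrand becomes 23r^2, so

    ∬_D (23x^2 + 23y^2) dA = ∫_{0}^{π} ∫_{0}^{2} (23r^2) · r dr dθ.

Inner integral (in r): ∫_{0}^{2} (23r^2) · r dr = 92.

Outer integral (in θ): ∫_{0}^{π} (92) dθ = 92π.

Therefore ∬_D (23x^2 + 23y^2) dA = 92π.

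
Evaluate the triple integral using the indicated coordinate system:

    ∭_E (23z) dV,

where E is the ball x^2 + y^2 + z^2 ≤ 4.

In spherical coordinates, x = ρ sin(φ) cos(θ), y = ρ sin(φ) sin(θ), z = ρ cos(φ), and dV = ρ^2 sin(φ) dρ dφ dθ.

The integrand becomes 23ρ cos(φ), so

    ∭_E (23z) dV = ∫_{0}^{2π} ∫_{0}^{π} ∫_{0}^{2} (23ρ cos(φ)) · ρ^2 sin(φ) dρ dφ dθ.

Inner (ρ): 46sin(2φ).
Middle (φ): 0.
Outer (θ): 0.

Therefore the triple integral equals 0.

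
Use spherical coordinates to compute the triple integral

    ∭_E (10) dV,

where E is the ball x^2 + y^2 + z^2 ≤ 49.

In spherical coordinates, x = ρ sin(φ) cos(θ), y = ρ sin(φ) sin(θ), z = ρ cos(φ), and dV = ρ^2 sin(φ) dρ dφ dθ.

The integrand becomes 10, so

    ∭_E (10) dV = ∫_{0}^{2π} ∫_{0}^{π} ∫_{0}^{7} (10) · ρ^2 sin(φ) dρ dφ dθ.

Inner (ρ): 3430sin(φ)/3.
Middle (φ): 6860/3.
Outer (θ): 13720π/3.

Therefore the triple integral equals 13720π/3.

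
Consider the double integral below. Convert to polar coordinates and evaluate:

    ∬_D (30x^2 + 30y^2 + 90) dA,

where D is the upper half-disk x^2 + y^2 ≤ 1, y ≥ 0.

The region D is 0 ≤ r ≤ 1, 0 ≤ θ ≤ π in polar coordinates, where x = r cos(θ), y = r sin(θ), and dA = r dr dθ.

Under the substitution, the integrand becomes 30r^2 + 90, so

    ∬_D (30x^2 + 30y^2 + 90) dA = ∫_{0}^{π} ∫_{0}^{1} (30r^2 + 90) · r dr dθ.

Inner integral (in r): ∫_{0}^{1} (30r^2 + 90) · r dr = 105/2.

Outer integral (in θ): ∫_{0}^{π} (105/2) dθ = 105π/2.

Therefore ∬_D (30x^2 + 30y^2 + 90) dA = 105π/2.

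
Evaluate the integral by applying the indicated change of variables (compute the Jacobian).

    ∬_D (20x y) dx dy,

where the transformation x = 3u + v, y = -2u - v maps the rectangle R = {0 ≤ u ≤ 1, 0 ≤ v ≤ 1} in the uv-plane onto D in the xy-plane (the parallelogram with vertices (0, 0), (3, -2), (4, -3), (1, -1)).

Compute the Jacobian determinant of (x, y) with respect to (u, v):

    ∂(x,y)/∂(u,v) = | 3  1 | = (3)(-1) - (1)(-2) = -1.
                   | -2  -1 |

Its absolute value is |J| = 1 (the area scaling factor).

Substituting x = 3u + v, y = -2u - v into the integrand,

    20x y → -120u^2 - 100u v - 20v^2,

so the integral becomes

    ∬_R (-120u^2 - 100u v - 20v^2) · |J| du dv = ∫_0^1 ∫_0^1 (-120u^2 - 100u v - 20v^2) dv du.

Inner (v): -120u^2 - 50u - 20/3.
Outer (u): -215/3.

Therefore ∬_D (20x y) dx dy = -215/3.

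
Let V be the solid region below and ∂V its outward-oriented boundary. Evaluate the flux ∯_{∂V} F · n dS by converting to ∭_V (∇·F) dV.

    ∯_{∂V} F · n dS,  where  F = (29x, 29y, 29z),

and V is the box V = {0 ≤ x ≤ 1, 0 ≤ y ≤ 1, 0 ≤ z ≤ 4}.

By the divergence theorem,

    ∯_{∂V} F · n dS = ∭_V (∇ · F) dV.

Compute the divergence:
    ∇ · F = ∂F_x/∂x + ∂F_y/∂y + ∂F_z/∂z = 29 + 29 + 29 = 87.

V is a rectangular box, so dV = dx dy dz with 0 ≤ x ≤ 1, 0 ≤ y ≤ 1, 0 ≤ z ≤ 4.

Integrate (87) over V as an iterated integral:

    ∭_V (∇·F) dV = ∫_0^{1} ∫_0^{1} ∫_0^{4} (87) dz dy dx.

Inner (z from 0 to 4): 348.
Middle (y from 0 to 1): 348.
Outer (x from 0 to 1): 348.

Therefore ∯_{∂V} F · n dS = 348.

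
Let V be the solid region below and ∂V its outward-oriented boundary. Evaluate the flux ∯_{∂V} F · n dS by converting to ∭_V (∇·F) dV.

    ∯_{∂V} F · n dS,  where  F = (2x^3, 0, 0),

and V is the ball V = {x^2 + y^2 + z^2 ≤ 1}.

By the divergence theorem,

    ∯_{∂V} F · n dS = ∭_V (∇ · F) dV.

Compute the divergence:
    ∇ · F = ∂F_x/∂x + ∂F_y/∂y + ∂F_z/∂z = 6x^2 + 0 + 0 = 6x^2.

In spherical coordinates, x = ρ sin(φ) cos(θ), y = ρ sin(φ) sin(θ), z = ρ cos(φ), dV = ρ^2 sin(φ) dρ dφ dθ, with 0 ≤ ρ ≤ 1, 0 ≤ φ ≤ π, 0 ≤ θ ≤ 2π.

The integrand, after substitution and multiplying by the volume element, becomes (6ρ^2sin(φ)^2cos(θ)^2) · ρ^2 sin(φ), so

    ∭_V (∇·F) dV = ∫_0^{2π} ∫_0^{π} ∫_0^{1} (6ρ^2sin(φ)^2cos(θ)^2) · ρ^2 sin(φ) dρ dφ dθ.

Inner (ρ from 0 to 1): 6sin(φ)^3cos(θ)^2/5.
Middle (φ from 0 to π): 8cos(θ)^2/5.
Outer (θ from 0 to 2π): 8π/5.

Therefore ∯_{∂V} F · n dS = 8π/5.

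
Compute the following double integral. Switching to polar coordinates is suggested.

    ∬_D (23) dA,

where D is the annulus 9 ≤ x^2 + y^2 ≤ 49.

The region D is 3 ≤ r ≤ 7, 0 ≤ θ ≤ 2π in polar coordinates, where x = r cos(θ), y = r sin(θ), and dA = r dr dθ.

Under the substitution, the integrand becomes 23, so

    ∬_D (23) dA = ∫_{0}^{2π} ∫_{3}^{7} (23) · r dr dθ.

Inner integral (in r): ∫_{3}^{7} (23) · r dr = 460.

Outer integral (in θ): ∫_{0}^{2π} (460) dθ = 920π.

Therefore ∬_D (23) dA = 920π.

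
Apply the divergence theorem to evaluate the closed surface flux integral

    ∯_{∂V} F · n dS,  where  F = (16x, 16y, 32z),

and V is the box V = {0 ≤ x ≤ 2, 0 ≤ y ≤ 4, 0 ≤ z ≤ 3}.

By the divergence theorem,

    ∯_{∂V} F · n dS = ∭_V (∇ · F) dV.

Compute the divergence:
    ∇ · F = ∂F_x/∂x + ∂F_y/∂y + ∂F_z/∂z = 16 + 16 + 32 = 64.

V is a rectangular box, so dV = dx dy dz with 0 ≤ x ≤ 2, 0 ≤ y ≤ 4, 0 ≤ z ≤ 3.

Integrate (64) over V as an iterated integral:

    ∭_V (∇·F) dV = ∫_0^{2} ∫_0^{4} ∫_0^{3} (64) dz dy dx.

Inner (z from 0 to 3): 192.
Middle (y from 0 to 4): 768.
Outer (x from 0 to 2): 1536.

Therefore ∯_{∂V} F · n dS = 1536.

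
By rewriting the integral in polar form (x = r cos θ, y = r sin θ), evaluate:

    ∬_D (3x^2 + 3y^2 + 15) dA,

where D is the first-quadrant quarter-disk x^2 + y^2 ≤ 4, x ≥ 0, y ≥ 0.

The region D is 0 ≤ r ≤ 2, 0 ≤ θ ≤ π/2 in polar coordinates, where x = r cos(θ), y = r sin(θ), and dA = r dr dθ.

Under the substitution, the integrand becomes 3r^2 + 15, so

    ∬_D (3x^2 + 3y^2 + 15) dA = ∫_{0}^{π/2} ∫_{0}^{2} (3r^2 + 15) · r dr dθ.

Inner integral (in r): ∫_{0}^{2} (3r^2 + 15) · r dr = 42.

Outer integral (in θ): ∫_{0}^{π/2} (42) dθ = 21π.

Therefore ∬_D (3x^2 + 3y^2 + 15) dA = 21π.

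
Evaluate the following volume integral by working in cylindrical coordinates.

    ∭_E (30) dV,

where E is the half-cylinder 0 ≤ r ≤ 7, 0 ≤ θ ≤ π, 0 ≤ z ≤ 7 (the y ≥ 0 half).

In cylindrical coordinates, x = r cos(θ), y = r sin(θ), z = z, and dV = r dr dθ dz.

The integrand becomes 30, so

    ∭_E (30) dV = ∫_{0}^{π} ∫_{0}^{7} ∫_{0}^{7} (30) · r dz dr dθ.

Inner (z): 210r.
Middle (r from 0 to 7): 5145.
Outer (θ): 5145π.

Therefore the triple integral equals 5145π.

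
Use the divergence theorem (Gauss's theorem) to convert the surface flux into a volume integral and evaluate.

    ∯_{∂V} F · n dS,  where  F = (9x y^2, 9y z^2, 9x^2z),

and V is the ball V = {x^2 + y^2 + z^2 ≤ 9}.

By the divergence theorem,

    ∯_{∂V} F · n dS = ∭_V (∇ · F) dV.

Compute the divergence:
    ∇ · F = ∂F_x/∂x + ∂F_y/∂y + ∂F_z/∂z = 9y^2 + 9z^2 + 9x^2 = 9x^2 + 9y^2 + 9z^2.

In spherical coordinates, x = ρ sin(φ) cos(θ), y = ρ sin(φ) sin(θ), z = ρ cos(φ), dV = ρ^2 sin(φ) dρ dφ dθ, with 0 ≤ ρ ≤ 3, 0 ≤ φ ≤ π, 0 ≤ θ ≤ 2π.

The integrand, after substitution and multiplying by the volume element, becomes (9ρ^2) · ρ^2 sin(φ), so

    ∭_V (∇·F) dV = ∫_0^{2π} ∫_0^{π} ∫_0^{3} (9ρ^2) · ρ^2 sin(φ) dρ dφ dθ.

Inner (ρ from 0 to 3): 2187sin(φ)/5.
Middle (φ from 0 to π): 4374/5.
Outer (θ from 0 to 2π): 8748π/5.

Therefore ∯_{∂V} F · n dS = 8748π/5.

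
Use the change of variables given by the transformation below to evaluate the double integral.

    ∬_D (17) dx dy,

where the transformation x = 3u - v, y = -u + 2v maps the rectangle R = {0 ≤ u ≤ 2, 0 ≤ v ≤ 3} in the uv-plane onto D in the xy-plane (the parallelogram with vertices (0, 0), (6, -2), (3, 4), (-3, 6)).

Compute the Jacobian determinant of (x, y) with respect to (u, v):

    ∂(x,y)/∂(u,v) = | 3  -1 | = (3)(2) - (-1)(-1) = 5.
                   | -1  2 |

Its absolute value is |J| = 5 (the area scaling factor).

Substituting x = 3u - v, y = -u + 2v into the integrand,

    17 → 17,

so the integral becomes

    ∬_R (17) · |J| du dv = ∫_0^2 ∫_0^3 (85) dv du.

Inner (v): 255.
Outer (u): 510.

Therefore ∬_D (17) dx dy = 510.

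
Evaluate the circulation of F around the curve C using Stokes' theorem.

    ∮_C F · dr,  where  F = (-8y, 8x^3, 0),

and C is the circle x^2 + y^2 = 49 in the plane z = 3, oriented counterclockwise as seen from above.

Let S be the flat disk x^2 + y^2 ≤ 49 in the plane z = 3, with upward unit normal n̂ = ẑ. By Stokes' theorem,

    ∮_C F · dr = ∬_S (∇ × F) · n̂ dS = ∬_D (curl F)_z dA,

where D is the disk x^2 + y^2 ≤ 49.

Compute the curl of F = (-8y, 8x^3, 0):
    (∇ × F)_x = ∂F_z/∂y - ∂F_y/∂z = 0,
    (∇ × F)_y = ∂F_x/∂z - ∂F_z/∂x = 0,
    (∇ × F)_z = ∂F_y/∂x - ∂F_x/∂y = 24x^2 + 8.

On z = 3, (curl F)_z = 24x^2 + 8.

Convert to polar (x = r cos θ, y = r sin θ, dA = r dr dθ); the integrand becomes 24r^2cos(θ)^2 + 8, so

    ∬_D (curl F)_z dA = ∫_0^{2π} ∫_0^{7} (24r^2cos(θ)^2 + 8) · r dr dθ.

Inner (r from 0 to 7): 14406cos(θ)^2 + 196.
Outer (θ from 0 to 2π): 14798π.

Therefore ∮_C F · dr = 14798π.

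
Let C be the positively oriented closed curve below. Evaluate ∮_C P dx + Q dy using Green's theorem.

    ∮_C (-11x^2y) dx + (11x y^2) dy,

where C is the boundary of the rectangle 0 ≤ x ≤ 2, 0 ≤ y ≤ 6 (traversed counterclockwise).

Green's theorem converts the closed line integral into a double integral over the enclosed region D:

    ∮_C P dx + Q dy = ∬_D (∂Q/∂x - ∂P/∂y) dA.

Here P = -11x^2y, Q = 11x y^2, so

    ∂Q/∂x = 11y^2,    ∂P/∂y = -11x^2,
    ∂Q/∂x - ∂P/∂y = 11x^2 + 11y^2.

D is the region 0 ≤ x ≤ 2, 0 ≤ y ≤ 6. Evaluating the double integral:

    ∬_D (11x^2 + 11y^2) dA = ∫_0^{2} ∫_0^{6} (11x^2 + 11y^2) dy dx.

Inner (y from 0 to 6): 66x^2 + 792.
Outer (x from 0 to 2): 1760.

Therefore ∮_C P dx + Q dy = 1760.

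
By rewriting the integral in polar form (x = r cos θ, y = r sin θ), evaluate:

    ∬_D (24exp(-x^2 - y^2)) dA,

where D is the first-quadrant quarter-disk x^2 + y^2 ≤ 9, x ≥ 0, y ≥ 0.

The region D is 0 ≤ r ≤ 3, 0 ≤ θ ≤ π/2 in polar coordinates, where x = r cos(θ), y = r sin(θ), and dA = r dr dθ.

Under the substitution, the integrand becomes 24exp(-r^2), so

    ∬_D (24exp(-x^2 - y^2)) dA = ∫_{0}^{π/2} ∫_{0}^{3} (24exp(-r^2)) · r dr dθ.

Inner integral (in r): ∫_{0}^{3} (24exp(-r^2)) · r dr = 12 - 12exp(-9).

Outer integral (in θ): ∫_{0}^{π/2} (12 - 12exp(-9)) dθ = -6π exp(-9) + 6π.

Therefore ∬_D (24exp(-x^2 - y^2)) dA = -6π exp(-9) + 6π.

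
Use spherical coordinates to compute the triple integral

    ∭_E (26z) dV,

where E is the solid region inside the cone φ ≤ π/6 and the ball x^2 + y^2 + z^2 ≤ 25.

In spherical coordinates, x = ρ sin(φ) cos(θ), y = ρ sin(φ) sin(θ), z = ρ cos(φ), and dV = ρ^2 sin(φ) dρ dφ dθ.

The integrand becomes 26ρ cos(φ), so

    ∭_E (26z) dV = ∫_{0}^{2π} ∫_{0}^{π/6} ∫_{0}^{5} (26ρ cos(φ)) · ρ^2 sin(φ) dρ dφ dθ.

Inner (ρ): 8125sin(2φ)/4.
Middle (φ): 8125/16.
Outer (θ): 8125π/8.

Therefore the triple integral equals 8125π/8.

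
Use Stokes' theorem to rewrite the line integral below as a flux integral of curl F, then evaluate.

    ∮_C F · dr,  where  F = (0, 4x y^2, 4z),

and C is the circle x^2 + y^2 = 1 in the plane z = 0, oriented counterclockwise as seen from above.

Let S be the flat disk x^2 + y^2 ≤ 1 in the plane z = 0, with upward unit normal n̂ = ẑ. By Stokes' theorem,

    ∮_C F · dr = ∬_S (∇ × F) · n̂ dS = ∬_D (curl F)_z dA,

where D is the disk x^2 + y^2 ≤ 1.

Compute the curl of F = (0, 4x y^2, 4z):
    (∇ × F)_x = ∂F_z/∂y - ∂F_y/∂z = 0,
    (∇ × F)_y = ∂F_x/∂z - ∂F_z/∂x = 0,
    (∇ × F)_z = ∂F_y/∂x - ∂F_x/∂y = 4y^2.

On z = 0, (curl F)_z = 4y^2.

Convert to polar (x = r cos θ, y = r sin θ, dA = r dr dθ); the integrand becomes 4r^2sin(θ)^2, so

    ∬_D (curl F)_z dA = ∫_0^{2π} ∫_0^{1} (4r^2sin(θ)^2) · r dr dθ.

Inner (r from 0 to 1): sin(θ)^2.
Outer (θ from 0 to 2π): π.

Therefore ∮_C F · dr = π.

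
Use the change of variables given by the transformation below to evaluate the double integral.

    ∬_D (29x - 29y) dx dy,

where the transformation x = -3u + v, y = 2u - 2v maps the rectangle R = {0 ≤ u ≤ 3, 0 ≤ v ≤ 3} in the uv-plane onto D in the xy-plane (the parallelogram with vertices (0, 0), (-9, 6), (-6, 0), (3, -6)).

Compute the Jacobian determinant of (x, y) with respect to (u, v):

    ∂(x,y)/∂(u,v) = | -3  1 | = (-3)(-2) - (1)(2) = 4.
                   | 2  -2 |

Its absolute value is |J| = 4 (the area scaling factor).

Substituting x = -3u + v, y = 2u - 2v into the integrand,

    29x - 29y → -145u + 87v,

so the integral becomes

    ∬_R (-145u + 87v) · |J| du dv = ∫_0^3 ∫_0^3 (-580u + 348v) dv du.

Inner (v): 1566 - 1740u.
Outer (u): -3132.

Therefore ∬_D (29x - 29y) dx dy = -3132.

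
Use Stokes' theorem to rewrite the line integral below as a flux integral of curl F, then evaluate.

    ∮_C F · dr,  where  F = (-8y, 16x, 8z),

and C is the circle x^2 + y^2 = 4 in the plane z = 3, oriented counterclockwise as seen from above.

Let S be the flat disk x^2 + y^2 ≤ 4 in the plane z = 3, with upward unit normal n̂ = ẑ. By Stokes' theorem,

    ∮_C F · dr = ∬_S (∇ × F) · n̂ dS = ∬_D (curl F)_z dA,

where D is the disk x^2 + y^2 ≤ 4.

Compute the curl of F = (-8y, 16x, 8z):
    (∇ × F)_x = ∂F_z/∂y - ∂F_y/∂z = 0,
    (∇ × F)_y = ∂F_x/∂z - ∂F_z/∂x = 0,
    (∇ × F)_z = ∂F_y/∂x - ∂F_x/∂y = 24.

On z = 3, (curl F)_z = 24.

Convert to polar (x = r cos θ, y = r sin θ, dA = r dr dθ); the integrand becomes 24, so

    ∬_D (curl F)_z dA = ∫_0^{2π} ∫_0^{2} (24) · r dr dθ.

Inner (r from 0 to 2): 48.
Outer (θ from 0 to 2π): 96π.

Therefore ∮_C F · dr = 96π.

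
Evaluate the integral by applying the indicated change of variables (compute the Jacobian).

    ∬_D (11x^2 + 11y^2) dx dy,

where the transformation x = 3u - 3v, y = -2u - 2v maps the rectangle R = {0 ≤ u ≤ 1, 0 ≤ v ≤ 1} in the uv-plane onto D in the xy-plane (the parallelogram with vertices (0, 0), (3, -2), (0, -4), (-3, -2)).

Compute the Jacobian determinant of (x, y) with respect to (u, v):

    ∂(x,y)/∂(u,v) = | 3  -3 | = (3)(-2) - (-3)(-2) = -12.
                   | -2  -2 |

Its absolute value is |J| = 12 (the area scaling factor).

Substituting x = 3u - 3v, y = -2u - 2v into the integrand,

    11x^2 + 11y^2 → 143u^2 - 110u v + 143v^2,

so the integral becomes

    ∬_R (143u^2 - 110u v + 143v^2) · |J| du dv = ∫_0^1 ∫_0^1 (1716u^2 - 1320u v + 1716v^2) dv du.

Inner (v): 1716u^2 - 660u + 572.
Outer (u): 814.

Therefore ∬_D (11x^2 + 11y^2) dx dy = 814.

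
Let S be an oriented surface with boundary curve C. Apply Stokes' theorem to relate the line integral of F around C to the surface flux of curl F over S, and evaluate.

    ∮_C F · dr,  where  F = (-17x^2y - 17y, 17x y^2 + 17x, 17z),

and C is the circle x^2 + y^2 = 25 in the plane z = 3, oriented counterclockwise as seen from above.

Let S be the flat disk x^2 + y^2 ≤ 25 in the plane z = 3, with upward unit normal n̂ = ẑ. By Stokes' theorem,

    ∮_C F · dr = ∬_S (∇ × F) · n̂ dS = ∬_D (curl F)_z dA,

where D is the disk x^2 + y^2 ≤ 25.

Compute the curl of F = (-17x^2y - 17y, 17x y^2 + 17x, 17z):
    (∇ × F)_x = ∂F_z/∂y - ∂F_y/∂z = 0,
    (∇ × F)_y = ∂F_x/∂z - ∂F_z/∂x = 0,
    (∇ × F)_z = ∂F_y/∂x - ∂F_x/∂y = 17x^2 + 17y^2 + 34.

On z = 3, (curl F)_z = 17x^2 + 17y^2 + 34.

Convert to polar (x = r cos θ, y = r sin θ, dA = r dr dθ); the integrand becomes 17r^2 + 34, so

    ∬_D (curl F)_z dA = ∫_0^{2π} ∫_0^{5} (17r^2 + 34) · r dr dθ.

Inner (r from 0 to 5): 12325/4.
Outer (θ from 0 to 2π): 12325π/2.

Therefore ∮_C F · dr = 12325π/2.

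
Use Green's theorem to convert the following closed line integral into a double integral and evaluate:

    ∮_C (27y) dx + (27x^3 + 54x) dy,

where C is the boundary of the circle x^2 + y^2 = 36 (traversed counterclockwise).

Green's theorem converts the closed line integral into a double integral over the enclosed region D:

    ∮_C P dx + Q dy = ∬_D (∂Q/∂x - ∂P/∂y) dA.

Here P = 27y, Q = 27x^3 + 54x, so

    ∂Q/∂x = 81x^2 + 54,    ∂P/∂y = 27,
    ∂Q/∂x - ∂P/∂y = 81x^2 + 27.

D is the region x^2 + y^2 ≤ 36. Evaluating the double integral:

In polar coordinates (x = r cos θ, y = r sin θ, dA = r dr dθ) the integrand becomes 81r^2cos(θ)^2 + 27, so

    ∬_D (81x^2 + 27) dA = ∫_0^{2π} ∫_0^{6} (81r^2cos(θ)^2 + 27) · r dr dθ.

Inner (r from 0 to 6): 26244cos(θ)^2 + 486.
Outer (θ from 0 to 2π): 27216π.

Therefore ∮_C P dx + Q dy = 27216π.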